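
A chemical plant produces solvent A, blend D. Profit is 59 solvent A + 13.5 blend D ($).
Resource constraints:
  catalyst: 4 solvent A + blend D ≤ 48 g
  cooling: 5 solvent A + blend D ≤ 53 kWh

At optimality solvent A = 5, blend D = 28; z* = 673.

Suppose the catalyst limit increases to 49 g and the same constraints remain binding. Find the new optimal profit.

Check each constraint at x*: catalyst 48/48 (tight); cooling 53/53 (tight).
From A_Bᵀ y = c: 4·y_catalyst + 5·y_cooling = 59; 1·y_catalyst + 1·y_cooling = 13.5.
This yields shadow prices y_catalyst = 8.5, y_cooling = 5.
Δz = y_catalyst·Δb = 8.5 × (1) = 8.5, so new z* = 673 + 8.5 = 681.5.

681.5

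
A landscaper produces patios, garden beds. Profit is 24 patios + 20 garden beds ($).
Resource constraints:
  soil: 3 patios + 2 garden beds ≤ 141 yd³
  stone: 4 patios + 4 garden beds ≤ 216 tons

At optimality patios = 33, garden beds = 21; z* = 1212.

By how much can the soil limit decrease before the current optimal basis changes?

33

Binding constraints: soil, stone. The basis is B = [[3,2],[4,4]] with det 4.
Per unit decrease in soil, x* moves by d = (-1, 1).
The basis stays optimal until patios reaches 0; allowable decrease = 33 yd³.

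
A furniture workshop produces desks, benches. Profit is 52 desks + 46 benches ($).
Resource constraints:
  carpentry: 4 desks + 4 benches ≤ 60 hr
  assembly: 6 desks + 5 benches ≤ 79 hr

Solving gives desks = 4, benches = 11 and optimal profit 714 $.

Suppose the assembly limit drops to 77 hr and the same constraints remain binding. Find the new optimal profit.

At the optimum: carpentry uses 60 of 60 (binding); assembly uses 79 of 79 (binding).
The binding rows give the dual system: 4·y_carpentry + 6·y_assembly = 52 and 4·y_carpentry + 5·y_assembly = 46.
Solving: y_carpentry = 4, y_assembly = 6.
Δz = y_assembly·Δb = 6 × (-2) = -12, so new z* = 714 − 12 = 702.

702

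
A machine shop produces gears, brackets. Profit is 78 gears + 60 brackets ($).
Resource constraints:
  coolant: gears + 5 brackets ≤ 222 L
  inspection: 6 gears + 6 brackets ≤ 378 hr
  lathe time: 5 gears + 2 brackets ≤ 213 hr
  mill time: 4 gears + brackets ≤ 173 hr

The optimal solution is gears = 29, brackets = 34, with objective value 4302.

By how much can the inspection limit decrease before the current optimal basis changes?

122.4

Binding constraints: inspection, lathe time. The basis is B = [[6,6],[5,2]] with det -18.
Per unit decrease in inspection, x* moves by d = (0.1111, -0.2778).
The basis stays optimal until brackets reaches 0; allowable decrease = 122.4 hr.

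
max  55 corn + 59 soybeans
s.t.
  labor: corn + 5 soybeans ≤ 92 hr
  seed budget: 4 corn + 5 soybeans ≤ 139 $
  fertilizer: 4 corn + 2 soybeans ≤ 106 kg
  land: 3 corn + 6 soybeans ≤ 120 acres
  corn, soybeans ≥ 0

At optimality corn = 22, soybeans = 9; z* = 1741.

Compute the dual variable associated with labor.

At the optimum: labor uses 67 of 92 (slack = 25); seed budget uses 133 of 139 (slack = 6); fertilizer uses 106 of 106 (binding); land uses 120 of 120 (binding).
Slack constraints have shadow price 0 (complementary slackness).
The binding rows give the dual system: 4·y_fertilizer + 3·y_land = 55 and 2·y_fertilizer + 6·y_land = 59.
Solving: y_fertilizer = 8.5, y_land = 7.
Shadow price of labor = 0.

0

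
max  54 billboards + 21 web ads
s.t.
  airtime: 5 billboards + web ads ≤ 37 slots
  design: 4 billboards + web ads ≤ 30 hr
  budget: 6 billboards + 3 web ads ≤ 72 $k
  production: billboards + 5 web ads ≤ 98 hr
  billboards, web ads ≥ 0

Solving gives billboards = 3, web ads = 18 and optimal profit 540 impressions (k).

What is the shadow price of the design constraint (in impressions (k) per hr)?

6

Check each constraint at x*: airtime 33/37 (slack 4); design 30/30 (tight); budget 72/72 (tight); production 93/98 (slack 5).
Slack constraints have shadow price 0 (complementary slackness).
The binding rows give the dual system: 4·y_design + 6·y_budget = 54 and 1·y_design + 3·y_budget = 21.
This yields shadow prices y_design = 6, y_budget = 5.
Shadow price of design = 6.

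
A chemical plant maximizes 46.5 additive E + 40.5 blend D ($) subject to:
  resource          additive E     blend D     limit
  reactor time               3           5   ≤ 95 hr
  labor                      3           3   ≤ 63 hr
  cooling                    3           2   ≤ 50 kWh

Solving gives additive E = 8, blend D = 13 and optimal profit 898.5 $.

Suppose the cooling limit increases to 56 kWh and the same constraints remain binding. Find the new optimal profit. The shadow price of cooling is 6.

Δb = 6, so new z* = 898.5 + (6)·(6) = 898.5 + 36 = 934.5.

934.5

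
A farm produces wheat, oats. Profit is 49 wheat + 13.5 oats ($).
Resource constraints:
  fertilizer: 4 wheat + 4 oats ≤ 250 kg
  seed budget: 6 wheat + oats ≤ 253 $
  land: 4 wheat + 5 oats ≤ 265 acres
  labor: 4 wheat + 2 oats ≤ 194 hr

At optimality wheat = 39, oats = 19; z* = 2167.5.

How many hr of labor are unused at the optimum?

labor used = 4·39 + 2·19 = 194; slack = 194 − 194 = 0.

0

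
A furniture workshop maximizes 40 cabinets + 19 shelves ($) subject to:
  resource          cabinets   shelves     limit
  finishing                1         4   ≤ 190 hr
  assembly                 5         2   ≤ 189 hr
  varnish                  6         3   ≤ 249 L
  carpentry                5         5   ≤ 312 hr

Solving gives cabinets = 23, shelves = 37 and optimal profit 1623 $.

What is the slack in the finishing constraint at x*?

19

finishing used = 1·23 + 4·37 = 171; slack = 190 − 171 = 19.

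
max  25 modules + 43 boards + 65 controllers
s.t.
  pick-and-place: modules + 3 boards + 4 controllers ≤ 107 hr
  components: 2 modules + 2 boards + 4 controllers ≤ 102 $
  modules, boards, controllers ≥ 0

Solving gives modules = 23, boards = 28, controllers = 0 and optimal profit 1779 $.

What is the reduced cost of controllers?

Both pick-and-place and components are binding at x*.
Dual feasibility on the basic columns requires 1·y_pick-and-place + 2·y_components = 25, 3·y_pick-and-place + 2·y_components = 43.
This yields shadow prices y_pick-and-place = 9, y_components = 8.
Reduced cost of controllers: c₃ − yᵀa₃ = 65 − (9·4 + 8·4) = 65 − 68 = -3.

-3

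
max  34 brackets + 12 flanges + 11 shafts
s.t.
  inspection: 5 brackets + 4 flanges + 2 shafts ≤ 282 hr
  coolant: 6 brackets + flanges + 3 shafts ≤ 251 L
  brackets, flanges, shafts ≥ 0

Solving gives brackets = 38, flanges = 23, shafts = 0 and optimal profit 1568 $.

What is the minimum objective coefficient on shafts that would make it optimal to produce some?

16

At the optimum: inspection uses 282 of 282 (binding); coolant uses 251 of 251 (binding).
From A_Bᵀ y = c: 5·y_inspection + 6·y_coolant = 34; 4·y_inspection + 1·y_coolant = 12.
Solving: y_inspection = 2, y_coolant = 4.
shafts enters the basis when its profit ≥ yᵀa₃ = 2·2 + 4·3 = 16.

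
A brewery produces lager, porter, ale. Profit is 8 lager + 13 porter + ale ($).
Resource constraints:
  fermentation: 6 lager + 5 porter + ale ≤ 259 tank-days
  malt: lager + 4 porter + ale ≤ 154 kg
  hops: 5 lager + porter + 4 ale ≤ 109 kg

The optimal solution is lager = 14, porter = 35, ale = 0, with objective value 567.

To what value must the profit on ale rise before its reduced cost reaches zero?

3

Binding: fermentation and malt. Non-binding: hops (4 unused).
Since hops is not tight, its dual is 0.
Dual feasibility on the basic columns requires 6·y_fermentation + 1·y_malt = 8, 5·y_fermentation + 4·y_malt = 13.
→ y_fermentation = 1 and y_malt = 2.
ale enters the basis when its profit ≥ yᵀa₃ = 1·1 + 2·1 = 3.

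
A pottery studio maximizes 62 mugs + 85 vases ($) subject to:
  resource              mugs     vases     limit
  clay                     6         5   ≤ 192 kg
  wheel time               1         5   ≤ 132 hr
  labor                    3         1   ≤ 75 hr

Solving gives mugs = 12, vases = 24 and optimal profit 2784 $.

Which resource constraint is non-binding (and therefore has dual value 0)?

labor

clay: 192/192 (binding)
wheel time: 132/132 (binding)
labor: 60/75 (slack 15)
By complementary slackness, a constraint with positive slack has shadow price 0 → labor.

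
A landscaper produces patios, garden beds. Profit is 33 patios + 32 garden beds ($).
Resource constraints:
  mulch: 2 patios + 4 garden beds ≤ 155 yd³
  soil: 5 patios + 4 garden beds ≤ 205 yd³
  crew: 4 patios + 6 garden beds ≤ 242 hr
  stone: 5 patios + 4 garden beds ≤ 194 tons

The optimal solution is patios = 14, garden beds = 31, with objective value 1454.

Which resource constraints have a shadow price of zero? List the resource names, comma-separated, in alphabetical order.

mulch, soil

mulch: 152/155 (slack 3)
soil: 194/205 (slack 11)
crew: 242/242 (binding)
stone: 194/194 (binding)
By complementary slackness, a constraint with positive slack has shadow price 0 → mulch, soil.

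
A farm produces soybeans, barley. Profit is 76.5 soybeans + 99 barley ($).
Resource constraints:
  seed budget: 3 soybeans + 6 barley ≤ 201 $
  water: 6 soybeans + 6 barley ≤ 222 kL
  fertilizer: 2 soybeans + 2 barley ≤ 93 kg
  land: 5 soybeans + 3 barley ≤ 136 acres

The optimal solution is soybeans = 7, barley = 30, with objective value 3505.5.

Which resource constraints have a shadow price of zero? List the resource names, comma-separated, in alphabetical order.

fertilizer, land

seed budget: 201/201 (binding)
water: 222/222 (binding)
fertilizer: 74/93 (slack 19)
land: 125/136 (slack 11)
By complementary slackness, a constraint with positive slack has shadow price 0 → fertilizer, land.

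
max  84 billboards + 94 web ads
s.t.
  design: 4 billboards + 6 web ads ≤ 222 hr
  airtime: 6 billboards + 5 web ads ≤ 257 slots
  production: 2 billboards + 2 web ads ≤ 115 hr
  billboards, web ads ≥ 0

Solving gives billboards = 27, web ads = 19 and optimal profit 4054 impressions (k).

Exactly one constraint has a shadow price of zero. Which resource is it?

production

design: 222/222 (binding)
airtime: 257/257 (binding)
production: 92/115 (slack 23)
By complementary slackness, a constraint with positive slack has shadow price 0 → production.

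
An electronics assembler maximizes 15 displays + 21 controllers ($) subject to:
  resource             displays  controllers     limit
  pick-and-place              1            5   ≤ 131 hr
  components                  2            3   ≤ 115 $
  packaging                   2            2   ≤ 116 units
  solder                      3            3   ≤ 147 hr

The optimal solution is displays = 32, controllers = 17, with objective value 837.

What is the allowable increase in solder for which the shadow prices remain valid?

Binding constraints: components, solder. The basis is B = [[2,3],[3,3]] with det -3.
Per unit increase in solder, x* moves by d = (1, -0.6667).
The basis stays optimal until controllers reaches 0; allowable increase = 25.5 hr.

25.5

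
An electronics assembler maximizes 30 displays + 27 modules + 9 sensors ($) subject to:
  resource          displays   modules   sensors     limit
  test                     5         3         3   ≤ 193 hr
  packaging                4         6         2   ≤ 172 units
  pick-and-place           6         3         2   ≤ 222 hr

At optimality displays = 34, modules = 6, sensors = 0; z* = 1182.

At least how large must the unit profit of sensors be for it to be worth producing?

12

Binding: packaging and pick-and-place. Non-binding: test (5 unused).
By complementary slackness, y = 0 for the non-binding constraint.
From A_Bᵀ y = c: 4·y_packaging + 6·y_pick-and-place = 30; 6·y_packaging + 3·y_pick-and-place = 27.
Solving: y_packaging = 3, y_pick-and-place = 3.
sensors enters the basis when its profit ≥ yᵀa₃ = 3·2 + 3·2 = 12.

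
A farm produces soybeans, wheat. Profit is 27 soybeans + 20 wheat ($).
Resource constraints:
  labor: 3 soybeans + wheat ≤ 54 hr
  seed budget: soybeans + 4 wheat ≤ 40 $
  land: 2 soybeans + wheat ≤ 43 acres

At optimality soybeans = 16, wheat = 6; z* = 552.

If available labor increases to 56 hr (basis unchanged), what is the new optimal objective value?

Check each constraint at x*: labor 54/54 (tight); seed budget 40/40 (tight); land 38/43 (slack 5).
By complementary slackness, y = 0 for the non-binding constraint.
The binding rows give the dual system: 3·y_labor + 1·y_seed budget = 27 and 1·y_labor + 4·y_seed budget = 20.
Solving: y_labor = 8, y_seed budget = 3.
Δz = y_labor·Δb = 8 × (2) = 16, so new z* = 552 + 16 = 568.

568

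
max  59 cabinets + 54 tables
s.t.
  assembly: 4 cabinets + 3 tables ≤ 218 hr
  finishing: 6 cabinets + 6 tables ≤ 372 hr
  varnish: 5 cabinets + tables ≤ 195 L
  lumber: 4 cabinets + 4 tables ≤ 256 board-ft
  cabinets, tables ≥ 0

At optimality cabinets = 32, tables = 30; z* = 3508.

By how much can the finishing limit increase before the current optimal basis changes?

12

Binding constraints: assembly, finishing. The basis is B = [[4,3],[6,6]] with det 6.
Per unit increase in finishing, x* moves by d = (-0.5, 0.6667).
The basis stays optimal until lumber becomes binding; allowable increase = 12 hr.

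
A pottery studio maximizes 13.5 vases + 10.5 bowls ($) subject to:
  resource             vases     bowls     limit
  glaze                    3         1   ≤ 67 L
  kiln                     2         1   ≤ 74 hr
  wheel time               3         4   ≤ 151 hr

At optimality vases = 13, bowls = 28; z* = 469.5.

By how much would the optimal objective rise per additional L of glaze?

2.5

Binding: glaze and wheel time. Non-binding: kiln (20 unused).
Slack constraints have shadow price 0 (complementary slackness).
The binding rows give the dual system: 3·y_glaze + 3·y_wheel time = 13.5 and 1·y_glaze + 4·y_wheel time = 10.5.
→ y_glaze = 2.5 and y_wheel time = 2.
Shadow price of glaze = 2.5.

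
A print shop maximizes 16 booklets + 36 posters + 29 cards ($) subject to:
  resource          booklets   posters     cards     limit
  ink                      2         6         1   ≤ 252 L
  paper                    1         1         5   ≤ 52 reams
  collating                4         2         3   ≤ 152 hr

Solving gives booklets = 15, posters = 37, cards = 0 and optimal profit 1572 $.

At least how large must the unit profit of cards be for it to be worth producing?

At the optimum: ink uses 252 of 252 (binding); paper uses 52 of 52 (binding); collating uses 134 of 152 (slack = 18).
Slack constraints have shadow price 0 (complementary slackness).
From A_Bᵀ y = c: 2·y_ink + 1·y_paper = 16; 6·y_ink + 1·y_paper = 36.
This yields shadow prices y_ink = 5, y_paper = 6.
cards enters the basis when its profit ≥ yᵀa₃ = 5·1 + 6·5 = 35.

35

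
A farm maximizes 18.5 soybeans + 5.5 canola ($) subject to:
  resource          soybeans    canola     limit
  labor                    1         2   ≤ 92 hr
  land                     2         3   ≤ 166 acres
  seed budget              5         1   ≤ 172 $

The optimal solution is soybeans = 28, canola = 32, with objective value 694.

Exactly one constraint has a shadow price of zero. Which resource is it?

land

labor: 92/92 (binding)
land: 152/166 (slack 14)
seed budget: 172/172 (binding)
By complementary slackness, a constraint with positive slack has shadow price 0 → land.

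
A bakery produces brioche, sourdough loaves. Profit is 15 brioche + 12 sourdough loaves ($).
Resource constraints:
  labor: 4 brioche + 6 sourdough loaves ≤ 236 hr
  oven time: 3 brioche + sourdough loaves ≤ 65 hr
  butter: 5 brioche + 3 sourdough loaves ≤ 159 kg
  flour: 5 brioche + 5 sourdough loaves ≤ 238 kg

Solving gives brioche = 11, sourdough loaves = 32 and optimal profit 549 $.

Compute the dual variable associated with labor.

Check each constraint at x*: labor 236/236 (tight); oven time 65/65 (tight); butter 151/159 (slack 8); flour 215/238 (slack 23).
Since butter, flour are not tight, their duals are 0.
The binding rows give the dual system: 4·y_labor + 3·y_oven time = 15 and 6·y_labor + 1·y_oven time = 12.
Solving: y_labor = 1.5, y_oven time = 3.
Shadow price of labor = 1.5.

1.5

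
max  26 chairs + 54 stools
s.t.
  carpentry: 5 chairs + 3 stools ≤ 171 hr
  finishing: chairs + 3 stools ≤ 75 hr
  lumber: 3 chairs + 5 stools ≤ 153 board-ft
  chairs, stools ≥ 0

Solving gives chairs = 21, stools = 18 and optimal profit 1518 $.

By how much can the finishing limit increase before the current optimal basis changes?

Binding constraints: finishing, lumber. The basis is B = [[1,3],[3,5]] with det -4.
Per unit increase in finishing, x* moves by d = (-1.25, 0.75).
The basis stays optimal until chairs reaches 0; allowable increase = 16.8 hr.

16.8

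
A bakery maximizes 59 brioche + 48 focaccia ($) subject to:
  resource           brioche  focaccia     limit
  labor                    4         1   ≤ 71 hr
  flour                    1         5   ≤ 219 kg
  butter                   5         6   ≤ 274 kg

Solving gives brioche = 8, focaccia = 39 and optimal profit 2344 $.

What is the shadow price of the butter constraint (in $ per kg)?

Binding: labor and butter. Non-binding: flour (16 unused).
Slack constraints have shadow price 0 (complementary slackness).
From A_Bᵀ y = c: 4·y_labor + 5·y_butter = 59; 1·y_labor + 6·y_butter = 48.
This yields shadow prices y_labor = 6, y_butter = 7.
Shadow price of butter = 7.

7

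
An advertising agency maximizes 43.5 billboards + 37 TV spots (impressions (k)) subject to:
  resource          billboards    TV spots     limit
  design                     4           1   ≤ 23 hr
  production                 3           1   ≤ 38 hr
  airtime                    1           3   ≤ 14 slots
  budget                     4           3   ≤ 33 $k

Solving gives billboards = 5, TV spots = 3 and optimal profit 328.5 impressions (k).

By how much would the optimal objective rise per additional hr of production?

At the optimum: design uses 23 of 23 (binding); production uses 18 of 38 (slack = 20); airtime uses 14 of 14 (binding); budget uses 29 of 33 (slack = 4).
Since production, budget are not tight, their duals are 0.
From A_Bᵀ y = c: 4·y_design + 1·y_airtime = 43.5; 1·y_design + 3·y_airtime = 37.
→ y_design = 8.5 and y_airtime = 9.5.
Shadow price of production = 0.

0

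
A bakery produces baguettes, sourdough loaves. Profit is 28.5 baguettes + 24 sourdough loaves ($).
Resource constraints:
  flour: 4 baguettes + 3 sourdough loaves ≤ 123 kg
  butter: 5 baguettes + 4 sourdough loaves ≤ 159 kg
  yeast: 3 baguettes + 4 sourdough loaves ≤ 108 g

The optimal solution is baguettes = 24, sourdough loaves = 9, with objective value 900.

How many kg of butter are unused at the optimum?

butter used = 5·24 + 4·9 = 156; slack = 159 − 156 = 3.

3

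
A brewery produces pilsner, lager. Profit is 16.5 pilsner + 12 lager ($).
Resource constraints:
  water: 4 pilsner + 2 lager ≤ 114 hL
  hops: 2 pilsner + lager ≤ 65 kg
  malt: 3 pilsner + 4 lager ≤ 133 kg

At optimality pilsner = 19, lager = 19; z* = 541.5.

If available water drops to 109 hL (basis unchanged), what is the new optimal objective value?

At the optimum: water uses 114 of 114 (binding); hops uses 57 of 65 (slack = 8); malt uses 133 of 133 (binding).
By complementary slackness, y = 0 for the non-binding constraint.
The binding rows give the dual system: 4·y_water + 3·y_malt = 16.5 and 2·y_water + 4·y_malt = 12.
Solving: y_water = 3, y_malt = 1.5.
Δz = y_water·Δb = 3 × (-5) = -15, so new z* = 541.5 − 15 = 526.5.

526.5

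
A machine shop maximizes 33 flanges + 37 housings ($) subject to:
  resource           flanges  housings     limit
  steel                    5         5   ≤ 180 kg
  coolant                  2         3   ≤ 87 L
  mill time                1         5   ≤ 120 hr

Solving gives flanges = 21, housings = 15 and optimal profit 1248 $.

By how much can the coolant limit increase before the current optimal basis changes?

Binding constraints: steel, coolant. The basis is B = [[5,5],[2,3]] with det 5.
Per unit increase in coolant, x* moves by d = (-1, 1).
The basis stays optimal until mill time becomes binding; allowable increase = 6 L.

6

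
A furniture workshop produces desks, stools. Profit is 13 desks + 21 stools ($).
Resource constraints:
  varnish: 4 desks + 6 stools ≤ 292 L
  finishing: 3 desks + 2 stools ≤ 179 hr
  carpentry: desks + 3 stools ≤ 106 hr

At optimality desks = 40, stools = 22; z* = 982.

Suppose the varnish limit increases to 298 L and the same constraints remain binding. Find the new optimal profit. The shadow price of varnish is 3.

Δb = 6, so new z* = 982 + (3)·(6) = 982 + 18 = 1000.

1000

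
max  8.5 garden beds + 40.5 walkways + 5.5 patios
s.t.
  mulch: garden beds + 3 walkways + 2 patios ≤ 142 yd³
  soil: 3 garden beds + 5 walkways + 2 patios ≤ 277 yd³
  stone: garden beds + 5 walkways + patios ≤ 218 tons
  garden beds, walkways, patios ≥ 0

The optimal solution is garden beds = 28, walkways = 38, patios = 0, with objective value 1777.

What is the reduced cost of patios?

Check each constraint at x*: mulch 142/142 (tight); soil 274/277 (slack 3); stone 218/218 (tight).
Slack constraints have shadow price 0 (complementary slackness).
From A_Bᵀ y = c: 1·y_mulch + 1·y_stone = 8.5; 3·y_mulch + 5·y_stone = 40.5.
This yields shadow prices y_mulch = 1, y_stone = 7.5.
Reduced cost of patios: c₃ − yᵀa₃ = 5.5 − (1·2 + 7.5·1) = 5.5 − 9.5 = -4.

-4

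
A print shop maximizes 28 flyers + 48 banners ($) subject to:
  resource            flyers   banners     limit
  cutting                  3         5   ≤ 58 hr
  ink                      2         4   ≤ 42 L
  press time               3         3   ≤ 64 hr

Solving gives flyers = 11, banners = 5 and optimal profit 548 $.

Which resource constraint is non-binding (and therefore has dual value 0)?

cutting: 58/58 (binding)
ink: 42/42 (binding)
press time: 48/64 (slack 16)
By complementary slackness, a constraint with positive slack has shadow price 0 → press time.

press time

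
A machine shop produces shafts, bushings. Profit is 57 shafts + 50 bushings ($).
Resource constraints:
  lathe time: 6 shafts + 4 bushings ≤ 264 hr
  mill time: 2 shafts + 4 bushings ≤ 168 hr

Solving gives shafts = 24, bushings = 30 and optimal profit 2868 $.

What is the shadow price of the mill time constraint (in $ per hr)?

4.5

At the optimum: lathe time uses 264 of 264 (binding); mill time uses 168 of 168 (binding).
From A_Bᵀ y = c: 6·y_lathe time + 2·y_mill time = 57; 4·y_lathe time + 4·y_mill time = 50.
→ y_lathe time = 8 and y_mill time = 4.5.
Shadow price of mill time = 4.5.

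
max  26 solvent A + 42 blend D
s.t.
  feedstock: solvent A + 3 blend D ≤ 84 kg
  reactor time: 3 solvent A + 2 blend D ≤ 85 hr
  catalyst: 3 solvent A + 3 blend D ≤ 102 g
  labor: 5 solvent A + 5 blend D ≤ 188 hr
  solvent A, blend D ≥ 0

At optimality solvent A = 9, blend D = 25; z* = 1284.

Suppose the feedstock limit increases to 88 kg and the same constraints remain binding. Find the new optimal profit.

Binding: feedstock and catalyst. Non-binding: reactor time (8 unused), labor (18 unused).
Since reactor time, labor are not tight, their duals are 0.
Dual feasibility on the basic columns requires 1·y_feedstock + 3·y_catalyst = 26, 3·y_feedstock + 3·y_catalyst = 42.
This yields shadow prices y_feedstock = 8, y_catalyst = 6.
Δz = y_feedstock·Δb = 8 × (4) = 32, so new z* = 1284 + 32 = 1316.

1316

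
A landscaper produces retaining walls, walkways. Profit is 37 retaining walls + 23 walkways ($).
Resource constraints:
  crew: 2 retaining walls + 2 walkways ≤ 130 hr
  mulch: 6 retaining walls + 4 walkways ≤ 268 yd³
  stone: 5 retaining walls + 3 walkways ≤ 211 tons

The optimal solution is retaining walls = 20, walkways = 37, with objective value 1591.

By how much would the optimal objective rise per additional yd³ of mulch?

2

Binding: mulch and stone. Non-binding: crew (16 unused).
By complementary slackness, y = 0 for the non-binding constraint.
Dual feasibility on the basic columns requires 6·y_mulch + 5·y_stone = 37, 4·y_mulch + 3·y_stone = 23.
This yields shadow prices y_mulch = 2, y_stone = 5.
Shadow price of mulch = 2.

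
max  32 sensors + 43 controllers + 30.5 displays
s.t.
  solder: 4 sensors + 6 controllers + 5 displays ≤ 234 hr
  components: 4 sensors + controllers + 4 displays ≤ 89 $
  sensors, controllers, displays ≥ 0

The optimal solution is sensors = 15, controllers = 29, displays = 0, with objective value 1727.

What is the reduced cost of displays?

At the optimum: solder uses 234 of 234 (binding); components uses 89 of 89 (binding).
From A_Bᵀ y = c: 4·y_solder + 4·y_components = 32; 6·y_solder + 1·y_components = 43.
→ y_solder = 7 and y_components = 1.
Reduced cost of displays: c₃ − yᵀa₃ = 30.5 − (7·5 + 1·4) = 30.5 − 39 = -8.5.

-8.5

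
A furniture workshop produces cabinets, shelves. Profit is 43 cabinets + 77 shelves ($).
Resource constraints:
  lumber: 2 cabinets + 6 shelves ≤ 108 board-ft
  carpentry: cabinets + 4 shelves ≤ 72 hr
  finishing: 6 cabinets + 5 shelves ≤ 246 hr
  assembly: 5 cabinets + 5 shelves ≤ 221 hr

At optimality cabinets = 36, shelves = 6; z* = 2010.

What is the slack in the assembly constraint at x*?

11

assembly used = 5·36 + 5·6 = 210; slack = 221 − 210 = 11.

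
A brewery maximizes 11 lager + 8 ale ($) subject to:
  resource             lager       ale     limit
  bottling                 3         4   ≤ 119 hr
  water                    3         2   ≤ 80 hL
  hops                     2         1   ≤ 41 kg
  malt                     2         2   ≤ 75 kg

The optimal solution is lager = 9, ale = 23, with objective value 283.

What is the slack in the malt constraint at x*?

11

malt used = 2·9 + 2·23 = 64; slack = 75 − 64 = 11.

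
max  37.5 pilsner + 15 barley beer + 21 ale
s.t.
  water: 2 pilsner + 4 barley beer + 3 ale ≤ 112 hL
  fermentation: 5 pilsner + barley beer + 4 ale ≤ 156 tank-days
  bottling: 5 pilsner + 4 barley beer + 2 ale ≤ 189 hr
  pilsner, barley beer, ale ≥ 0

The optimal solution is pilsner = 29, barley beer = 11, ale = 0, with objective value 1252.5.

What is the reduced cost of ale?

-4

Binding: fermentation and bottling. Non-binding: water (10 unused).
Slack constraints have shadow price 0 (complementary slackness).
Dual feasibility on the basic columns requires 5·y_fermentation + 5·y_bottling = 37.5, 1·y_fermentation + 4·y_bottling = 15.
→ y_fermentation = 5 and y_bottling = 2.5.
Reduced cost of ale: c₃ − yᵀa₃ = 21 − (5·4 + 2.5·2) = 21 − 25 = -4.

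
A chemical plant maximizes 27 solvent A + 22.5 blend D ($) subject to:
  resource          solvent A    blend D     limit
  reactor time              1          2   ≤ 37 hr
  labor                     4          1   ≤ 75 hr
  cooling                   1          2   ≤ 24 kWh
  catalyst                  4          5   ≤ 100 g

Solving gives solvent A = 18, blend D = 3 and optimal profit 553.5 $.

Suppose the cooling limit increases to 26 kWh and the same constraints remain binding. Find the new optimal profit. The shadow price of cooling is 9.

571.5

Δb = 2, so new z* = 553.5 + (9)·(2) = 553.5 + 18 = 571.5.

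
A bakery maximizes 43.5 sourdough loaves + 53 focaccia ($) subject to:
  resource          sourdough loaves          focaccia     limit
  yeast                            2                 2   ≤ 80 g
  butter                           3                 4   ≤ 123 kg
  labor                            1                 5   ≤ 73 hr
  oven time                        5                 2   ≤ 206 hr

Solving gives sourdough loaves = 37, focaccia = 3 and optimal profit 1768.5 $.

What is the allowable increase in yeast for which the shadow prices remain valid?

2

Binding constraints: yeast, butter. The basis is B = [[2,2],[3,4]] with det 2.
Per unit increase in yeast, x* moves by d = (2, -1.5).
The basis stays optimal until focaccia reaches 0; allowable increase = 2 g.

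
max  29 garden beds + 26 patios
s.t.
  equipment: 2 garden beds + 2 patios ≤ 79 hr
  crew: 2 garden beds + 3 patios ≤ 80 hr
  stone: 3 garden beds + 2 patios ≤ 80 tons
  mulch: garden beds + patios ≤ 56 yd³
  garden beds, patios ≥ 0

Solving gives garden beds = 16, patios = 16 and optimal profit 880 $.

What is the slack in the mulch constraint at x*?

24

mulch used = 1·16 + 1·16 = 32; slack = 56 − 32 = 24.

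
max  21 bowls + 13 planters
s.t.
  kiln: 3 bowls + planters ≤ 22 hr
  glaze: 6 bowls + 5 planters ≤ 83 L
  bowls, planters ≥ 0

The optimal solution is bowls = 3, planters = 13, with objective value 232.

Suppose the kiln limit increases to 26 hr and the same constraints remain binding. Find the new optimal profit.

At the optimum: kiln uses 22 of 22 (binding); glaze uses 83 of 83 (binding).
Dual feasibility on the basic columns requires 3·y_kiln + 6·y_glaze = 21, 1·y_kiln + 5·y_glaze = 13.
This yields shadow prices y_kiln = 3, y_glaze = 2.
Δz = y_kiln·Δb = 3 × (4) = 12, so new z* = 232 + 12 = 244.

244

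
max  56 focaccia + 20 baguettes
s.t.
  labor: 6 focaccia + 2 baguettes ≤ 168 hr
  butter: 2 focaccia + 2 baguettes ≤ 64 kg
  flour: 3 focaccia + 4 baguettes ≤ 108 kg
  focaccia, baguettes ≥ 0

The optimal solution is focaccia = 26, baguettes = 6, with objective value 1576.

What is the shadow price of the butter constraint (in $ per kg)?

1

At the optimum: labor uses 168 of 168 (binding); butter uses 64 of 64 (binding); flour uses 102 of 108 (slack = 6).
Slack constraints have shadow price 0 (complementary slackness).
From A_Bᵀ y = c: 6·y_labor + 2·y_butter = 56; 2·y_labor + 2·y_butter = 20.
Solving: y_labor = 9, y_butter = 1.
Shadow price of butter = 1.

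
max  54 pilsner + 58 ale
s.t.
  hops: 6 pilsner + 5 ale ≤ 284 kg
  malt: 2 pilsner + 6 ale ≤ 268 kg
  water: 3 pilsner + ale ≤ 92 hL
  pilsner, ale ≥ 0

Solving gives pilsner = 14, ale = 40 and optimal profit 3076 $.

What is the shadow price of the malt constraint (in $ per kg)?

Check each constraint at x*: hops 284/284 (tight); malt 268/268 (tight); water 82/92 (slack 10).
By complementary slackness, y = 0 for the non-binding constraint.
Dual feasibility on the basic columns requires 6·y_hops + 2·y_malt = 54, 5·y_hops + 6·y_malt = 58.
Solving: y_hops = 8, y_malt = 3.
Shadow price of malt = 3.

3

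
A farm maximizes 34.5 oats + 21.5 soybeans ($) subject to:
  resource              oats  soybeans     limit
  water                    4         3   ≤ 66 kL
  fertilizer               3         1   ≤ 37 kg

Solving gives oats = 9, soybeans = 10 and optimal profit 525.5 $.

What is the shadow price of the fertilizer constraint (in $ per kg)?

3.5

Both water and fertilizer are binding at x*.
From A_Bᵀ y = c: 4·y_water + 3·y_fertilizer = 34.5; 3·y_water + 1·y_fertilizer = 21.5.
→ y_water = 6 and y_fertilizer = 3.5.
Shadow price of fertilizer = 3.5.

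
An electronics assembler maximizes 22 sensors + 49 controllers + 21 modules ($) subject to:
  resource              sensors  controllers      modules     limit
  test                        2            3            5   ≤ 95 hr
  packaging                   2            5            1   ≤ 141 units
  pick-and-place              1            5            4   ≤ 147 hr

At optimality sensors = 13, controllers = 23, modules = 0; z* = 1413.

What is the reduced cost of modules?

-2

Check each constraint at x*: test 95/95 (tight); packaging 141/141 (tight); pick-and-place 128/147 (slack 19).
By complementary slackness, y = 0 for the non-binding constraint.
From A_Bᵀ y = c: 2·y_test + 2·y_packaging = 22; 3·y_test + 5·y_packaging = 49.
Solving: y_test = 3, y_packaging = 8.
Reduced cost of modules: c₃ − yᵀa₃ = 21 − (3·5 + 8·1) = 21 − 23 = -2.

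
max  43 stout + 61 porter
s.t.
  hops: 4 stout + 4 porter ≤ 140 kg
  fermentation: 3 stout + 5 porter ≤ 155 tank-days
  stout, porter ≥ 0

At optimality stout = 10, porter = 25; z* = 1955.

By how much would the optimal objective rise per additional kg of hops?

4

Both hops and fermentation are binding at x*.
The binding rows give the dual system: 4·y_hops + 3·y_fermentation = 43 and 4·y_hops + 5·y_fermentation = 61.
→ y_hops = 4 and y_fermentation = 9.
Shadow price of hops = 4.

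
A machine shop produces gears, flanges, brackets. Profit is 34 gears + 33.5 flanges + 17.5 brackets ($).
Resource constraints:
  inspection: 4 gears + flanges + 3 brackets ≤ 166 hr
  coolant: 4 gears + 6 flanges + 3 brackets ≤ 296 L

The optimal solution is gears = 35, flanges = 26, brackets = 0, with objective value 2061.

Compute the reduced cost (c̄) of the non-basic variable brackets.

-8

At the optimum: inspection uses 166 of 166 (binding); coolant uses 296 of 296 (binding).
Dual feasibility on the basic columns requires 4·y_inspection + 4·y_coolant = 34, 1·y_inspection + 6·y_coolant = 33.5.
Solving: y_inspection = 3.5, y_coolant = 5.
Reduced cost of brackets: c₃ − yᵀa₃ = 17.5 − (3.5·3 + 5·3) = 17.5 − 25.5 = -8.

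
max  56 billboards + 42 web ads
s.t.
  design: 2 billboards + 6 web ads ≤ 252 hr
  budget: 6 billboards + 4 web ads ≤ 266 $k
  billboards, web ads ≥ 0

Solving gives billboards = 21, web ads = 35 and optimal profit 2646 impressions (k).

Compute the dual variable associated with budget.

9

Both design and budget are binding at x*.
Dual feasibility on the basic columns requires 2·y_design + 6·y_budget = 56, 6·y_design + 4·y_budget = 42.
→ y_design = 1 and y_budget = 9.
Shadow price of budget = 9.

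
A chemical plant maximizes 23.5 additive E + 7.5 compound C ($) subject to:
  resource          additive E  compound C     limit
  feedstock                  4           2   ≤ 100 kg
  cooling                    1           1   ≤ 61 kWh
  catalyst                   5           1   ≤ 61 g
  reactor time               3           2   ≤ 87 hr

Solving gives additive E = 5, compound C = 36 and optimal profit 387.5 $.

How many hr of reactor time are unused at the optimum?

reactor time used = 3·5 + 2·36 = 87; slack = 87 − 87 = 0.

0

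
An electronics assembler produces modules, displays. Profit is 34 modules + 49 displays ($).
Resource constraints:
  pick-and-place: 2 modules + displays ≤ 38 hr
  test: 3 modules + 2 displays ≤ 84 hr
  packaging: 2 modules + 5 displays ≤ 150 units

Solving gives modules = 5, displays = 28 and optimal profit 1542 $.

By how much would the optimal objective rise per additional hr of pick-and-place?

Binding: pick-and-place and packaging. Non-binding: test (13 unused).
Since test is not tight, its dual is 0.
From A_Bᵀ y = c: 2·y_pick-and-place + 2·y_packaging = 34; 1·y_pick-and-place + 5·y_packaging = 49.
→ y_pick-and-place = 9 and y_packaging = 8.
Shadow price of pick-and-place = 9.

9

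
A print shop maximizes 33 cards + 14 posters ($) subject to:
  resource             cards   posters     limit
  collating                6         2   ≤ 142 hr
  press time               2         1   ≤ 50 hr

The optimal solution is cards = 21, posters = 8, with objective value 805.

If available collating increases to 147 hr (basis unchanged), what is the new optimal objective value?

At the optimum: collating uses 142 of 142 (binding); press time uses 50 of 50 (binding).
From A_Bᵀ y = c: 6·y_collating + 2·y_press time = 33; 2·y_collating + 1·y_press time = 14.
→ y_collating = 2.5 and y_press time = 9.
Δz = y_collating·Δb = 2.5 × (5) = 12.5, so new z* = 805 + 12.5 = 817.5.

817.5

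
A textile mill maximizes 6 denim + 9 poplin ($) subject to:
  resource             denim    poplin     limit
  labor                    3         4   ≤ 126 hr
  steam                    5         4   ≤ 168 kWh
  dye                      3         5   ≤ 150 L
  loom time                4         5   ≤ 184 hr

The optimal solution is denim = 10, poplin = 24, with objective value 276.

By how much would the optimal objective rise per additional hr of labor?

1

Binding: labor and dye. Non-binding: steam (22 unused), loom time (24 unused).
Slack constraints have shadow price 0 (complementary slackness).
From A_Bᵀ y = c: 3·y_labor + 3·y_dye = 6; 4·y_labor + 5·y_dye = 9.
This yields shadow prices y_labor = 1, y_dye = 1.
Shadow price of labor = 1.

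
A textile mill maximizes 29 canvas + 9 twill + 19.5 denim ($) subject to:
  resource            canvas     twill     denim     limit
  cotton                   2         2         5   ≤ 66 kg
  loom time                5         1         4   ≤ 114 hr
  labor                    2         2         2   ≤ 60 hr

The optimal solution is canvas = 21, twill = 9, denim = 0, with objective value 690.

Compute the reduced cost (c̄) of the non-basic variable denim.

-4.5

At the optimum: cotton uses 60 of 66 (slack = 6); loom time uses 114 of 114 (binding); labor uses 60 of 60 (binding).
Slack constraints have shadow price 0 (complementary slackness).
The binding rows give the dual system: 5·y_loom time + 2·y_labor = 29 and 1·y_loom time + 2·y_labor = 9.
→ y_loom time = 5 and y_labor = 2.
Reduced cost of denim: c₃ − yᵀa₃ = 19.5 − (5·4 + 2·2) = 19.5 − 24 = -4.5.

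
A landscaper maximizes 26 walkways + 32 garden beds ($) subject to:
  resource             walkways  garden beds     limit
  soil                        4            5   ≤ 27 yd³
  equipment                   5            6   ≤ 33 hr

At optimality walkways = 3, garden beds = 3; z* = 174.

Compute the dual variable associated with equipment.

2

At the optimum: soil uses 27 of 27 (binding); equipment uses 33 of 33 (binding).
From A_Bᵀ y = c: 4·y_soil + 5·y_equipment = 26; 5·y_soil + 6·y_equipment = 32.
→ y_soil = 4 and y_equipment = 2.
Shadow price of equipment = 2.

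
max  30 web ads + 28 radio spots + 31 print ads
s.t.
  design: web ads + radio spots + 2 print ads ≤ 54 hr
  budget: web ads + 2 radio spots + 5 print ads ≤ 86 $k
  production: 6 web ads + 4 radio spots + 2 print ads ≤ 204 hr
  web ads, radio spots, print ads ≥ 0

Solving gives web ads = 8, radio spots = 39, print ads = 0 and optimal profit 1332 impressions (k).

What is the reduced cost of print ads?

At the optimum: design uses 47 of 54 (slack = 7); budget uses 86 of 86 (binding); production uses 204 of 204 (binding).
Since design is not tight, its dual is 0.
The binding rows give the dual system: 1·y_budget + 6·y_production = 30 and 2·y_budget + 4·y_production = 28.
This yields shadow prices y_budget = 6, y_production = 4.
Reduced cost of print ads: c₃ − yᵀa₃ = 31 − (6·5 + 4·2) = 31 − 38 = -7.

-7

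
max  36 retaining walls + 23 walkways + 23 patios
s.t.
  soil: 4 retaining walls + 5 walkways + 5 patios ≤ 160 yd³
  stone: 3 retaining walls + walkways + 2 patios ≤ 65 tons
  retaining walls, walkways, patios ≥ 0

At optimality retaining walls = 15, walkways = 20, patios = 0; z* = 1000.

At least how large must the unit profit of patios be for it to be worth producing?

31

Check each constraint at x*: soil 160/160 (tight); stone 65/65 (tight).
From A_Bᵀ y = c: 4·y_soil + 3·y_stone = 36; 5·y_soil + 1·y_stone = 23.
This yields shadow prices y_soil = 3, y_stone = 8.
patios enters the basis when its profit ≥ yᵀa₃ = 3·5 + 8·2 = 31.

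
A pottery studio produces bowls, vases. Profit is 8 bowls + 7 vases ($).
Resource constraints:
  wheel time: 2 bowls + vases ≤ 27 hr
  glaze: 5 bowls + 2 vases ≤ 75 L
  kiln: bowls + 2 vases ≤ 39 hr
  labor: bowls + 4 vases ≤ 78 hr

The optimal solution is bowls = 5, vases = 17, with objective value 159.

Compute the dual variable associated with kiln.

Binding: wheel time and kiln. Non-binding: glaze (16 unused), labor (5 unused).
By complementary slackness, y = 0 for the non-binding constraints.
From A_Bᵀ y = c: 2·y_wheel time + 1·y_kiln = 8; 1·y_wheel time + 2·y_kiln = 7.
This yields shadow prices y_wheel time = 3, y_kiln = 2.
Shadow price of kiln = 2.

2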